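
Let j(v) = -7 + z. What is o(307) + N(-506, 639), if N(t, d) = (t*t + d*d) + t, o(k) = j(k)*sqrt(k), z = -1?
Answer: 663851 - 8*sqrt(307) ≈ 6.6371e+5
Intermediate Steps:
j(v) = -8 (j(v) = -7 - 1 = -8)
o(k) = -8*sqrt(k)
N(t, d) = t + d**2 + t**2 (N(t, d) = (t**2 + d**2) + t = (d**2 + t**2) + t = t + d**2 + t**2)
o(307) + N(-506, 639) = -8*sqrt(307) + (-506 + 639**2 + (-506)**2) = -8*sqrt(307) + (-506 + 408321 + 256036) = -8*sqrt(307) + 663851 = 663851 - 8*sqrt(307)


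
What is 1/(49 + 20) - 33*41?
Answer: -93356/69 ≈ -1353.0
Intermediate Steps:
1/(49 + 20) - 33*41 = 1/69 - 1353 = -93356/69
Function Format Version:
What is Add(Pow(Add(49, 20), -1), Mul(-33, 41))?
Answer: Rational(-93356, 69) ≈ -1353.0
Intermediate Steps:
Add(Pow(Add(49, 20), -1), Mul(-33, 41)) = Add(Pow(69, -1), -1353) = Add(Rational(1, 69), -1353) = Rational(-93356, 69)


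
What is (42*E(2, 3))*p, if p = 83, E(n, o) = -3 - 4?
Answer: -24402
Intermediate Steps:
E(n, o) = -7
(42*E(2, 3))*p = (42*(-7))*83 = -294*83 = -24402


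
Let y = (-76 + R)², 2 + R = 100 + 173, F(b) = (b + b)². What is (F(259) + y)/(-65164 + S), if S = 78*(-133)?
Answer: -306349/75538 ≈ -4.0556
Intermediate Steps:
F(b) = 4*b² (F(b) = (2*b)² = 4*b²)
S = -10374
R = 271 (R = -2 + (100 + 173) = -2 + 273 = 271)
y = 38025 (y = (-76 + 271)² = 195² = 38025)
(F(259) + y)/(-65164 + S) = (4*259² + 38025)/(-65164 - 10374) = (4*67081 + 38025)/(-75538) = (268324 + 38025)*(-1/75538) = 306349*(-1/75538) = -306349/75538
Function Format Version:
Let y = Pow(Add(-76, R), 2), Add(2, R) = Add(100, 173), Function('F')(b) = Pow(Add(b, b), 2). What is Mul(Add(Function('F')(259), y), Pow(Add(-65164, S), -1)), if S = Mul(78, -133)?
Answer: Rational(-306349, 75538) ≈ -4.0556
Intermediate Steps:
Function('F')(b) = Mul(4, Pow(b, 2)) (Function('F')(b) = Pow(Mul(2, b), 2) = Mul(4, Pow(b, 2)))
S = -10374
R = 271 (R = Add(-2, Add(100, 173)) = Add(-2, 273) = 271)
y = 38025 (y = Pow(Add(-76, 271), 2) = Pow(195, 2) = 38025)
Mul(Add(Function('F')(259), y), Pow(Add(-65164, S), -1)) = Mul(Add(Mul(4, Pow(259, 2)), 38025), Pow(Add(-65164, -10374), -1)) = Mul(Add(Mul(4, 67081), 38025), Pow(-75538, -1)) = Mul(Add(268324, 38025), Rational(-1, 75538)) = Mul(306349, Rational(-1, 75538)) = Rational(-306349, 75538)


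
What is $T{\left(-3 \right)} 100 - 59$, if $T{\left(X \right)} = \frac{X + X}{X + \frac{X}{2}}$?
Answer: $\frac{223}{3} \approx 74.333$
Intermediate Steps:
$T{\left(X \right)} = \frac{4}{3}$ ($T{\left(X \right)} = \frac{2 X}{X + X \frac{1}{2}} = \frac{2 X}{X + \frac{X}{2}} = \frac{2 X}{\frac{3}{2} X} = 2 X \frac{2}{3 X} = \frac{4}{3}$)
$T{\left(-3 \right)} 100 - 59 = \frac{4}{3} \cdot 100 - 59 = \frac{400}{3} - 59 = \frac{223}{3}$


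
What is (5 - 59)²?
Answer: 2916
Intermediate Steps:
(5 - 59)² = (-54)² = 2916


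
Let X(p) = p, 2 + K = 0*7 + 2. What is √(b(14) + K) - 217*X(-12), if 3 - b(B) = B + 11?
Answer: 2604 + I*√22 ≈ 2604.0 + 4.6904*I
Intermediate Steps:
b(B) = -8 - B (b(B) = 3 - (B + 11) = 3 - (11 + B) = 3 + (-11 - B) = -8 - B)
K = 0 (K = -2 + (0*7 + 2) = -2 + (0 + 2) = -2 + 2 = 0)
√(b(14) + K) - 217*X(-12) = √((-8 - 1*14) + 0) - 217*(-12) = √((-8 - 14) + 0) + 2604 = √(-22 + 0) + 2604 = √(-22) + 2604 = I*√22 + 2604 = 2604 + I*√22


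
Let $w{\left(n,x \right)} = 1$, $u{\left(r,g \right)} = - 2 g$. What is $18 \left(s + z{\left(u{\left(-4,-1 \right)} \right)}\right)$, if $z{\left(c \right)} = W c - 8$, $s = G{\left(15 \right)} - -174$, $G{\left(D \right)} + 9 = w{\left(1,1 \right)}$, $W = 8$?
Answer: $3132$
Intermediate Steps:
$G{\left(D \right)} = -8$ ($G{\left(D \right)} = -9 + 1 = -8$)
$s = 166$ ($s = -8 - -174 = -8 + 174 = 166$)
$z{\left(c \right)} = -8 + 8 c$ ($z{\left(c \right)} = 8 c - 8 = -8 + 8 c$)
$18 \left(s + z{\left(u{\left(-4,-1 \right)} \right)}\right) = 18 \left(166 - \left(8 - 8 \left(\left(-2\right) \left(-1\right)\right)\right)\right) = 18 \left(166 + \left(-8 + 8 \cdot 2\right)\right) = 18 \left(166 + \left(-8 + 16\right)\right) = 18 \left(166 + 8\right) = 18 \cdot 174 = 3132$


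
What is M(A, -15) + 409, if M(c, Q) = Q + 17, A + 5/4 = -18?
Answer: 411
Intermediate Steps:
A = -77/4 (A = -5/4 - 18 = -77/4 ≈ -19.250)
M(c, Q) = 17 + Q
M(A, -15) + 409 = (17 - 15) + 409 = 2 + 409 = 411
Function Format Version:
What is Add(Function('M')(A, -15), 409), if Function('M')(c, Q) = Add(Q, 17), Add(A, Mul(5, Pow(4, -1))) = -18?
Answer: 411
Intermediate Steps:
A = Rational(-77, 4) (A = Add(Rational(-5, 4), -18) = Rational(-77, 4) ≈ -19.250)
Function('M')(c, Q) = Add(17, Q)
Add(Function('M')(A, -15), 409) = Add(Add(17, -15), 409) = Add(2, 409) = 411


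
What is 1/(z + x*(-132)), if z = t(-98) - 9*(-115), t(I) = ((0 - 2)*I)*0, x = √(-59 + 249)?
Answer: -23/49763 - 44*√190/746445 ≈ -0.0012747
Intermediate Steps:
x = √190 ≈ 13.784
t(I) = 0 (t(I) = -2*I*0 = 0)
z = 1035 (z = 0 - 9*(-115) = 0 + 1035 = 1035)
1/(z + x*(-132)) = 1/(1035 + √190*(-132)) = 1/(1035 - 132*√190)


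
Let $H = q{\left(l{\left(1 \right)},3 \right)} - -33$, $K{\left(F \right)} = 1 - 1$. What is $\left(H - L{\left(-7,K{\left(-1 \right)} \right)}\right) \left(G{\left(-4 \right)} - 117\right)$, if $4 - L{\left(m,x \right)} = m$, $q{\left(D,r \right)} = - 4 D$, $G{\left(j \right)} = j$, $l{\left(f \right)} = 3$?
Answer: $-1210$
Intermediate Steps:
$K{\left(F \right)} = 0$
$H = 21$ ($H = \left(-4\right) 3 - -33 = -12 + 33 = 21$)
$L{\left(m,x \right)} = 4 - m$
$\left(H - L{\left(-7,K{\left(-1 \right)} \right)}\right) \left(G{\left(-4 \right)} - 117\right) = \left(21 - \left(4 - -7\right)\right) \left(-4 - 117\right) = \left(21 - \left(4 + 7\right)\right) \left(-4 - 117\right) = \left(21 - 11\right) \left(-4 - 117\right) = \left(21 - 11\right) \left(-121\right) = 10 \left(-121\right) = -1210$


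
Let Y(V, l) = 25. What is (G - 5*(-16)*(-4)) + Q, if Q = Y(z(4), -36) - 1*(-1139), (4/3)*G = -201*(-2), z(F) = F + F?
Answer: 2291/2 ≈ 1145.5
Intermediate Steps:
z(F) = 2*F
G = 603/2 (G = 3*(-201*(-2))/4 = (¾)*402 = 603/2 ≈ 301.50)
Q = 1164 (Q = 25 - 1*(-1139) = 25 + 1139 = 1164)
(G - 5*(-16)*(-4)) + Q = (603/2 - 5*(-16)*(-4)) + 1164 = (603/2 + 80*(-4)) + 1164 = (603/2 - 320) + 1164 = -37/2 + 1164 = 2291/2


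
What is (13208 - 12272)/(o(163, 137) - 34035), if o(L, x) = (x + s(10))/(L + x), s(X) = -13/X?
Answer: -2808000/102103643 ≈ -0.027501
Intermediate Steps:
o(L, x) = (-13/10 + x)/(L + x) (o(L, x) = (x - 13/10)/(L + x) = (-13/10 + x)/(L + x))
(13208 - 12272)/(o(163, 137) - 34035) = (13208 - 12272)/((-13/10 + 137)/(163 + 137) - 34035) = 936/((1357/10)/300 - 34035) = 936/((1/300)*(1357/10) - 34035) = 936/(1357/3000 - 34035) = 936/(-102103643/3000) = 936*(-3000/102103643) = -2808000/102103643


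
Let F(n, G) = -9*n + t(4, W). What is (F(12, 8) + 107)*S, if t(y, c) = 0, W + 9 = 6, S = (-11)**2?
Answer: -121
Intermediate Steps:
S = 121
W = -3 (W = -9 + 6 = -3)
F(n, G) = -9*n (F(n, G) = -9*n + 0 = -9*n)
(F(12, 8) + 107)*S = (-9*12 + 107)*121 = (-108 + 107)*121 = -1*121 = -121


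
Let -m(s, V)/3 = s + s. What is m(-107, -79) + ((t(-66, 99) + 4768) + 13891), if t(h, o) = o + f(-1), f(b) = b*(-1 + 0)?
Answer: 19401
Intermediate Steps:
m(s, V) = -6*s (m(s, V) = -3*(s + s) = -6*s)
f(b) = -b (f(b) = b*(-1) = -b)
t(h, o) = 1 + o (t(h, o) = o - 1*(-1) = o + 1 = 1 + o)
m(-107, -79) + ((t(-66, 99) + 4768) + 13891) = -6*(-107) + (((1 + 99) + 4768) + 13891) = 642 + ((100 + 4768) + 13891) = 642 + (4868 + 13891) = 642 + 18759 = 19401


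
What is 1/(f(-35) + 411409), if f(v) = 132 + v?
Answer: 1/411506 ≈ 2.4301e-6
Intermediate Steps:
1/(f(-35) + 411409) = 1/((132 - 35) + 411409) = 1/(97 + 411409) = 1/411506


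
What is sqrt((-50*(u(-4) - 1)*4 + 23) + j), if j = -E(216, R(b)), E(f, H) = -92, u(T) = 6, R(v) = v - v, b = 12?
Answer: I*sqrt(885) ≈ 29.749*I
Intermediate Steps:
R(v) = 0
j = 92 (j = -1*(-92) = 92)
sqrt((-50*(u(-4) - 1)*4 + 23) + j) = sqrt((-50*(6 - 1)*4 + 23) + 92) = sqrt((-250*4 + 23) + 92) = sqrt((-50*20 + 23) + 92) = sqrt((-1000 + 23) + 92) = sqrt(-977 + 92) = sqrt(-885) = I*sqrt(885)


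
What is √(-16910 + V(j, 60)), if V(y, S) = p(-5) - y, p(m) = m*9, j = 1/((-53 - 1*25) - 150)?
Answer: I*√220347123/114 ≈ 130.21*I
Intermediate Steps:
j = -1/228 (j = 1/((-53 - 25) - 150) = 1/(-78 - 150) = 1/(-228) = -1/228 ≈ -0.0043860)
p(m) = 9*m
V(y, S) = -45 - y (V(y, S) = 9*(-5) - y = -45 - y)
√(-16910 + V(j, 60)) = √(-16910 + (-45 - 1*(-1/228))) = √(-16910 + (-45 + 1/228)) = √(-16910 - 10259/228) = √(-3865739/228) = I*√220347123/114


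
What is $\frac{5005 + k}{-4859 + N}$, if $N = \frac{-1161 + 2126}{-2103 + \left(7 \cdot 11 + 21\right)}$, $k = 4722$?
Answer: $- \frac{3900527}{1948652} \approx -2.0017$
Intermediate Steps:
$N = - \frac{193}{401}$ ($N = \frac{965}{-2103 + \left(77 + 21\right)} = \frac{965}{-2103 + 98} = \frac{965}{-2005} = 965 \left(- \frac{1}{2005}\right) = - \frac{193}{401} \approx -0.4813$)
$\frac{5005 + k}{-4859 + N} = \frac{5005 + 4722}{-4859 - \frac{193}{401}} = \frac{9727}{- \frac{1948652}{401}} = 9727 \left(- \frac{401}{1948652}\right) = - \frac{3900527}{1948652}$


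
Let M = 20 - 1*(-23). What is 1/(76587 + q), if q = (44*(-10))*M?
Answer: 1/57667 ≈ 1.7341e-5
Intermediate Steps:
M = 43 (M = 20 + 23 = 43)
q = -18920 (q = (44*(-10))*43 = -440*43 = -18920)
1/(76587 + q) = 1/(76587 - 18920) = 1/57667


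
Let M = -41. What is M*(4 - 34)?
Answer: 1230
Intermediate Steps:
M*(4 - 34) = -41*(4 - 34) = -41*(-30) = 1230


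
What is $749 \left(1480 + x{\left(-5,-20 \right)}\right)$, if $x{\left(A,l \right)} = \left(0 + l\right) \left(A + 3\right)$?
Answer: $1138480$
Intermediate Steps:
$x{\left(A,l \right)} = l \left(3 + A\right)$
$749 \left(1480 + x{\left(-5,-20 \right)}\right) = 749 \left(1480 - 20 \left(3 - 5\right)\right) = 749 \left(1480 - -40\right) = 749 \left(1480 + 40\right) = 749 \cdot 1520 = 1138480$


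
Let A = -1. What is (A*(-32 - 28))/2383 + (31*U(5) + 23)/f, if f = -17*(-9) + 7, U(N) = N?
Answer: 216887/190640 ≈ 1.1377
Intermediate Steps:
f = 160 (f = 153 + 7 = 160)
(A*(-32 - 28))/2383 + (31*U(5) + 23)/f = -(-32 - 28)/2383 + (31*5 + 23)/160 = -1*(-60)*(1/2383) + (155 + 23)*(1/160) = 60*(1/2383) + 178*(1/160) = 60/2383 + 89/80 = 216887/190640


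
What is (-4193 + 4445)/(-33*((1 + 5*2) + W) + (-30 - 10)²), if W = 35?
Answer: 126/41 ≈ 3.0732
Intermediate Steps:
(-4193 + 4445)/(-33*((1 + 5*2) + W) + (-30 - 10)²) = (-4193 + 4445)/(-33*((1 + 5*2) + 35) + (-30 - 10)²) = 252/(-33*((1 + 10) + 35) + (-40)²) = 252/(-33*(11 + 35) + 1600) = 252/(-33*46 + 1600) = 252/(-1518 + 1600) = 252/82 = 252*(1/82) = 126/41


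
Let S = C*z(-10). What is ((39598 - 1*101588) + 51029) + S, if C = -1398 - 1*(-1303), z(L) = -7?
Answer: -10296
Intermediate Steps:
C = -95 (C = -1398 + 1303 = -95)
S = 665 (S = -95*(-7) = 665)
((39598 - 1*101588) + 51029) + S = ((39598 - 1*101588) + 51029) + 665 = ((39598 - 101588) + 51029) + 665 = (-61990 + 51029) + 665 = -10961 + 665 = -10296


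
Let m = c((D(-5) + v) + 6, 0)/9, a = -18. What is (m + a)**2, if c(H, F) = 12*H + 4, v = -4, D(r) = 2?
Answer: 12100/81 ≈ 149.38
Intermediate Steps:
c(H, F) = 4 + 12*H
m = 52/9 (m = (4 + 12*((2 - 4) + 6))/9 = (4 + 12*(-2 + 6))*(1/9) = (4 + 12*4)*(1/9) = (4 + 48)*(1/9) = 52*(1/9) = 52/9 ≈ 5.7778)
(m + a)**2 = (52/9 - 18)**2 = (-110/9)**2 = 12100/81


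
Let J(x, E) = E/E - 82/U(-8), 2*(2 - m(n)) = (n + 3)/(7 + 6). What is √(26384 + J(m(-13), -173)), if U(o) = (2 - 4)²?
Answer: √105458/2 ≈ 162.37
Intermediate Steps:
m(n) = 49/26 - n/26 (m(n) = 2 - (n + 3)/(2*(7 + 6)) = 2 - (3 + n)/(2*13) = 2 - (3/13 + n/13)/2 = 2 + (-3/26 - n/26) = 49/26 - n/26)
U(o) = 4 (U(o) = (-2)² = 4)
J(x, E) = -39/2 (J(x, E) = E/E - 82/4 = 1 - 82*¼ = 1 - 41/2 = -39/2)
√(26384 + J(m(-13), -173)) = √(26384 - 39/2) = √(52729/2) = √105458/2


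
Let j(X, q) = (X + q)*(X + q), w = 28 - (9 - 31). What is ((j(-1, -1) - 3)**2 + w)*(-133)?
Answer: -6783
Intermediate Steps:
w = 50 (w = 28 - 1*(-22) = 28 + 22 = 50)
j(X, q) = (X + q)**2
((j(-1, -1) - 3)**2 + w)*(-133) = (((-1 - 1)**2 - 3)**2 + 50)*(-133) = (((-2)**2 - 3)**2 + 50)*(-133) = ((4 - 3)**2 + 50)*(-133) = (1**2 + 50)*(-133) = (1 + 50)*(-133) = 51*(-133) = -6783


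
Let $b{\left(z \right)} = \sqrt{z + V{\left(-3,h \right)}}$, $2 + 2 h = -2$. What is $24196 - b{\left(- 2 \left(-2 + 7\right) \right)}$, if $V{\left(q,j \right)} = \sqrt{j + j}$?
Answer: $24196 - \sqrt{-10 + 2 i} \approx 24196.0 - 3.1779 i$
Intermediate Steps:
$h = -2$ ($h = -1 + \frac{1}{2} \left(-2\right) = -1 - 1 = -2$)
$V{\left(q,j \right)} = \sqrt{2} \sqrt{j}$ ($V{\left(q,j \right)} = \sqrt{2 j} = \sqrt{2} \sqrt{j}$)
$b{\left(z \right)} = \sqrt{z + 2 i}$ ($b{\left(z \right)} = \sqrt{z + \sqrt{2} \sqrt{-2}} = \sqrt{z + \sqrt{2} i \sqrt{2}} = \sqrt{z + 2 i}$)
$24196 - b{\left(- 2 \left(-2 + 7\right) \right)} = 24196 - \sqrt{- 2 \left(-2 + 7\right) + 2 i} = 24196 - \sqrt{\left(-2\right) 5 + 2 i} = 24196 - \sqrt{-10 + 2 i}$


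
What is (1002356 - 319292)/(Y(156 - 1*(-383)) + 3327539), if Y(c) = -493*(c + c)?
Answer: 683064/2796085 ≈ 0.24429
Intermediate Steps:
Y(c) = -986*c
(1002356 - 319292)/(Y(156 - 1*(-383)) + 3327539) = (1002356 - 319292)/(-986*(156 - 1*(-383)) + 3327539) = 683064/(-986*(156 + 383) + 3327539) = 683064/(-986*539 + 3327539) = 683064/(-531454 + 3327539) = 683064/2796085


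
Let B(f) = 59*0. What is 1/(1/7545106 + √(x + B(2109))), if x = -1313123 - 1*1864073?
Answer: 7545106/180873398209688814257 - 113857249102472*I*√794299/180873398209688814257 ≈ 4.1715e-14 - 0.00056102*I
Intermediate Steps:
x = -3177196 (x = -1313123 - 1864073 = -3177196)
B(f) = 0
1/(1/7545106 + √(x + B(2109))) = 1/(1/7545106 + √(-3177196 + 0)) = 1/(1/7545106 + √(-3177196)) = 1/(1/7545106 + 2*I*√794299)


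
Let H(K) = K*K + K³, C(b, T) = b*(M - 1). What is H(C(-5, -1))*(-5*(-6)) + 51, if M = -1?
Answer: 33051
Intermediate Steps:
C(b, T) = -2*b (C(b, T) = b*(-1 - 1) = b*(-2) = -2*b)
H(K) = K² + K³
H(C(-5, -1))*(-5*(-6)) + 51 = ((-2*(-5))²*(1 - 2*(-5)))*(-5*(-6)) + 51 = (10²*(1 + 10))*30 + 51 = (100*11)*30 + 51 = 1100*30 + 51 = 33000 + 51 = 33051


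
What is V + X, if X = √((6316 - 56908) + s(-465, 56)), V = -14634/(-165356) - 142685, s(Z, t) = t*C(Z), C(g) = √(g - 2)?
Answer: -11796903113/82678 + 2*√(-12648 + 14*I*√467) ≈ -1.4268e+5 + 224.94*I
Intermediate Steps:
C(g) = √(-2 + g)
s(Z, t) = t*√(-2 + Z)
V = -11796903113/82678 (V = -14634*(-1/165356) - 142685 = 7317/82678 - 142685 = -11796903113/82678 ≈ -1.4269e+5)
X = √(-50592 + 56*I*√467) (X = √((6316 - 56908) + 56*√(-2 - 465)) = √(-50592 + 56*√(-467)) = √(-50592 + 56*(I*√467)) = √(-50592 + 56*I*√467) ≈ 2.69 + 224.94*I)
V + X = -11796903113/82678 + 2*√(-12648 + 14*I*√467)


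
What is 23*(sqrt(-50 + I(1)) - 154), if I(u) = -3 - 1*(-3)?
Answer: -3542 + 115*I*sqrt(2) ≈ -3542.0 + 162.63*I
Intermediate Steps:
I(u) = 0 (I(u) = -3 + 3 = 0)
23*(sqrt(-50 + I(1)) - 154) = 23*(sqrt(-50 + 0) - 154) = 23*(sqrt(-50) - 154) = 23*(5*I*sqrt(2) - 154) = 23*(-154 + 5*I*sqrt(2)) = -3542 + 115*I*sqrt(2)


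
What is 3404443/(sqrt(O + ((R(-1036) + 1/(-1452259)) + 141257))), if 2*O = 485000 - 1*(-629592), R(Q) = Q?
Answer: 486349*sqrt(1471102555602997618)/144710762986 ≈ 4076.3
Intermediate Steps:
O = 557296 (O = (485000 - 1*(-629592))/2 = (485000 + 629592)/2 = (1/2)*1114592 = 557296)
3404443/(sqrt(O + ((R(-1036) + 1/(-1452259)) + 141257))) = 3404443/(sqrt(557296 + ((-1036 + 1/(-1452259)) + 141257))) = 3404443/(sqrt(557296 + ((-1036 - 1/1452259) + 141257))) = 3404443/(sqrt(557296 + (-1504540325/1452259 + 141257))) = 3404443/(sqrt(557296 + 203637209238/1452259)) = 3404443/(sqrt(1012975340902/1452259)) = 3404443/((sqrt(1471102555602997618)/1452259)) = 3404443*(sqrt(1471102555602997618)/1012975340902) = 486349*sqrt(1471102555602997618)/144710762986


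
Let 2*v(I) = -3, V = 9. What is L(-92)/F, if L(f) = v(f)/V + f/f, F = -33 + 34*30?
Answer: 5/5922 ≈ 0.00084431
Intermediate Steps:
v(I) = -3/2 (v(I) = (½)*(-3) = -3/2)
F = 987 (F = -33 + 1020 = 987)
L(f) = ⅚ (L(f) = -3/2/9 + f/f = -3/2*⅑ + 1 = -⅙ + 1 = ⅚)
L(-92)/F = (⅚)/987 = (⅚)*(1/987) = 5/5922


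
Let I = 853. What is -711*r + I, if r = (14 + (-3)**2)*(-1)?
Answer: 17206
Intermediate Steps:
r = -23 (r = (14 + 9)*(-1) = 23*(-1) = -23)
-711*r + I = -711*(-23) + 853 = 16353 + 853 = 17206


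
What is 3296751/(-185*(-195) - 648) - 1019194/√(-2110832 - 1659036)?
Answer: 1098917/11809 + 509597*I*√942467/942467 ≈ 93.058 + 524.92*I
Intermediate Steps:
3296751/(-185*(-195) - 648) - 1019194/√(-2110832 - 1659036) = 3296751/(36075 - 648) - 1019194*(-I*√942467/1884934) = 3296751/35427 - 1019194*(-I*√942467/1884934) = 3296751*(1/35427) - (-509597)*I*√942467/942467 = 1098917/11809 + 509597*I*√942467/942467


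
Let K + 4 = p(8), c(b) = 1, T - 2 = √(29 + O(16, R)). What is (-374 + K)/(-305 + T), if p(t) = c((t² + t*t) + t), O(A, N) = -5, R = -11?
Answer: 1313/1055 + 26*√6/3165 ≈ 1.2647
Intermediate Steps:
T = 2 + 2*√6 (T = 2 + √(29 - 5) = 2 + √24 = 2 + 2*√6 ≈ 6.8990)
p(t) = 1
K = -3 (K = -4 + 1 = -3)
(-374 + K)/(-305 + T) = (-374 - 3)/(-305 + (2 + 2*√6)) = -377/(-303 + 2*√6)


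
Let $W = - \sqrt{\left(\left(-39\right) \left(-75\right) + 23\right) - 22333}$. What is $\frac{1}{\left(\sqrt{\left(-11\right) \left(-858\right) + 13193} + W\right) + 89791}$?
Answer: $\frac{1}{89791 + \sqrt{22631} - i \sqrt{19385}} \approx 1.1118 \cdot 10^{-5} + 1.721 \cdot 10^{-8} i$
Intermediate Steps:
$W = - i \sqrt{19385}$ ($W = - \sqrt{\left(2925 + 23\right) - 22333} = - \sqrt{2948 - 22333} = - \sqrt{-19385} = - i \sqrt{19385} \approx - 139.23 i$)
$\frac{1}{\left(\sqrt{\left(-11\right) \left(-858\right) + 13193} + W\right) + 89791} = \frac{1}{\left(\sqrt{\left(-11\right) \left(-858\right) + 13193} - i \sqrt{19385}\right) + 89791} = \frac{1}{\left(\sqrt{9438 + 13193} - i \sqrt{19385}\right) + 89791} = \frac{1}{\left(\sqrt{22631} - i \sqrt{19385}\right) + 89791} = \frac{1}{89791 + \sqrt{22631} - i \sqrt{19385}}$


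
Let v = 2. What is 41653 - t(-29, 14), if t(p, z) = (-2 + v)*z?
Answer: 41653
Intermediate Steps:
t(p, z) = 0 (t(p, z) = (-2 + 2)*z = 0*z = 0)
41653 - t(-29, 14) = 41653 - 1*0 = 41653 + 0 = 41653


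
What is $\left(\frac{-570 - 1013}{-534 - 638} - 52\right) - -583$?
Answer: $\frac{623915}{1172} \approx 532.35$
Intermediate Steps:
$\left(\frac{-570 - 1013}{-534 - 638} - 52\right) - -583 = \left(- \frac{1583}{-1172} - 52\right) + 583 = \left(\left(-1583\right) \left(- \frac{1}{1172}\right) - 52\right) + 583 = \left(\frac{1583}{1172} - 52\right) + 583 = - \frac{59361}{1172} + 583 = \frac{623915}{1172}$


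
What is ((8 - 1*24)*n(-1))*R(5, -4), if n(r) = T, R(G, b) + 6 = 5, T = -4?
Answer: -64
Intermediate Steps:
R(G, b) = -1 (R(G, b) = -6 + 5 = -1)
n(r) = -4
((8 - 1*24)*n(-1))*R(5, -4) = ((8 - 1*24)*(-4))*(-1) = ((8 - 24)*(-4))*(-1) = -16*(-4)*(-1) = 64*(-1) = -64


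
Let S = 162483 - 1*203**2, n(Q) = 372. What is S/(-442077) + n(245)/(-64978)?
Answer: -4022297308/14362639653 ≈ -0.28005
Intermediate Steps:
S = 121274 (S = 162483 - 1*41209 = 162483 - 41209 = 121274)
S/(-442077) + n(245)/(-64978) = 121274/(-442077) + 372/(-64978) = 121274*(-1/442077) + 372*(-1/64978) = -121274/442077 - 186/32489 = -4022297308/14362639653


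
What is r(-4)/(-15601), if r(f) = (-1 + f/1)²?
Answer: -25/15601 ≈ -0.0016025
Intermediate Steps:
r(f) = (-1 + f)² (r(f) = (-1 + f*1)² = (-1 + f)²)
r(-4)/(-15601) = (-1 - 4)²/(-15601) = (-5)²*(-1/15601) = 25*(-1/15601) = -25/15601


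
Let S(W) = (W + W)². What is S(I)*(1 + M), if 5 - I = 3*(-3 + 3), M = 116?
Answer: 11700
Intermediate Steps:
I = 5 (I = 5 - 3*(-3 + 3) = 5 - 3*0 = 5 - 1*0 = 5 + 0 = 5)
S(W) = 4*W² (S(W) = (2*W)² = 4*W²)
S(I)*(1 + M) = (4*5²)*(1 + 116) = (4*25)*117 = 100*117 = 11700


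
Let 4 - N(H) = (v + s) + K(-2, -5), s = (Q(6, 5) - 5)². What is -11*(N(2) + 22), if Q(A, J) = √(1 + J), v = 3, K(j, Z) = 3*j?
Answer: 22 - 110*√6 ≈ -247.44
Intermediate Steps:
s = (-5 + √6)² (s = (√(1 + 5) - 5)² = (√6 - 5)² = (-5 + √6)² ≈ 6.5051)
N(H) = 7 - (5 - √6)² (N(H) = 4 - ((3 + (5 - √6)²) + 3*(-2)) = 4 - ((3 + (5 - √6)²) - 6) = 4 - (-3 + (5 - √6)²) = 4 + (3 - (5 - √6)²) = 7 - (5 - √6)²)
-11*(N(2) + 22) = -11*((-24 + 10*√6) + 22) = -11*(-2 + 10*√6) = 22 - 110*√6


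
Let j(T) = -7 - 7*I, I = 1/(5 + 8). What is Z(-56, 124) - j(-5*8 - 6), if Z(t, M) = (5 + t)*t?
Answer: 37226/13 ≈ 2863.5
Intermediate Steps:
I = 1/13 ≈ 0.076923
j(T) = -98/13 (j(T) = -7 - 7*1/13 = -7 - 7/13 = -98/13)
Z(t, M) = t*(5 + t)
Z(-56, 124) - j(-5*8 - 6) = -56*(5 - 56) - 1*(-98/13) = -56*(-51) + 98/13 = 2856 + 98/13 = 37226/13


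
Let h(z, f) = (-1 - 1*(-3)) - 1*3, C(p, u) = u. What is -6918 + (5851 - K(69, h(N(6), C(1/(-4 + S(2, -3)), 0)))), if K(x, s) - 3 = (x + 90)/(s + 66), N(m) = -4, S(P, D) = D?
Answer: -69709/65 ≈ -1072.4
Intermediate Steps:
h(z, f) = -1 (h(z, f) = (-1 + 3) - 3 = 2 - 3 = -1)
K(x, s) = 3 + (90 + x)/(66 + s) (K(x, s) = 3 + (x + 90)/(s + 66) = 3 + (90 + x)/(66 + s))
-6918 + (5851 - K(69, h(N(6), C(1/(-4 + S(2, -3)), 0)))) = -6918 + (5851 - (288 + 69 + 3*(-1))/(66 - 1)) = -6918 + (5851 - (288 + 69 - 3)/65) = -6918 + (5851 - 354/65) = -6918 + 379961/65 = -69709/65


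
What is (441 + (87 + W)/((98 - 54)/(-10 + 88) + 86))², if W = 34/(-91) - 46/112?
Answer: 6982606339884081/35742171136 ≈ 1.9536e+5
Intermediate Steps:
W = -571/728 (W = 34*(-1/91) - 46*1/112 = -34/91 - 23/56 = -571/728 ≈ -0.78434)
(441 + (87 + W)/((98 - 54)/(-10 + 88) + 86))² = (441 + (87 - 571/728)/((98 - 54)/(-10 + 88) + 86))² = (441 + 62765/(728*(44/78 + 86)))² = (441 + 62765/(728*(44*(1/78) + 86)))² = (441 + 62765/(728*(22/39 + 86)))² = (441 + 62765/(728*(3376/39)))² = (441 + (62765/728)*(39/3376))² = (441 + 188295/189056)² = (83561991/189056)² = 6982606339884081/35742171136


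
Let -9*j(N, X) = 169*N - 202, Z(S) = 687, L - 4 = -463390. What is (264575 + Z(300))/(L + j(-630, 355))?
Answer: -1193679/2031901 ≈ -0.58747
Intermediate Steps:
L = -463386 (L = 4 - 463390 = -463386)
j(N, X) = 202/9 - 169*N/9 (j(N, X) = -(169*N - 202)/9 = -(-202 + 169*N)/9 = 202/9 - 169*N/9)
(264575 + Z(300))/(L + j(-630, 355)) = (264575 + 687)/(-463386 + (202/9 - 169/9*(-630))) = 265262/(-463386 + (202/9 + 11830)) = 265262/(-463386 + 106672/9) = 265262/(-4063802/9) = 265262*(-9/4063802) = -1193679/2031901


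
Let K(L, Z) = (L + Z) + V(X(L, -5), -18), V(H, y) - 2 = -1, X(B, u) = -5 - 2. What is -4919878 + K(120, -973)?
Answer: -4920730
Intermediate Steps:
X(B, u) = -7
V(H, y) = 1 (V(H, y) = 2 - 1 = 1)
K(L, Z) = 1 + L + Z (K(L, Z) = (L + Z) + 1 = 1 + L + Z)
-4919878 + K(120, -973) = -4919878 + (1 + 120 - 973) = -4919878 - 852 = -4920730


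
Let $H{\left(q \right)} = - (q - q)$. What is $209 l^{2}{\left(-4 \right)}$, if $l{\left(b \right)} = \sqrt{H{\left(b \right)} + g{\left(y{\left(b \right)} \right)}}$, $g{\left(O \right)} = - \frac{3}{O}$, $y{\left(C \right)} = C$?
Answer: $\frac{627}{4} \approx 156.75$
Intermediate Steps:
$H{\left(q \right)} = 0$ ($H{\left(q \right)} = \left(-1\right) 0 = 0$)
$l{\left(b \right)} = \sqrt{3} \sqrt{- \frac{1}{b}}$ ($l{\left(b \right)} = \sqrt{0 - \frac{3}{b}} = \sqrt{- \frac{3}{b}} = \sqrt{3} \sqrt{- \frac{1}{b}}$)
$209 l^{2}{\left(-4 \right)} = 209 \left(\sqrt{3} \sqrt{- \frac{1}{-4}}\right)^{2} = 209 \left(\sqrt{3} \sqrt{\left(-1\right) \left(- \frac{1}{4}\right)}\right)^{2} = 209 \left(\frac{\sqrt{3}}{2}\right)^{2} = 209 \cdot \frac{3}{4} = \frac{627}{4}$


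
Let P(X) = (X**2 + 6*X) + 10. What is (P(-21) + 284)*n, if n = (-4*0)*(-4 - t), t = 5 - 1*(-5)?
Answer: 0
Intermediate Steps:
t = 10 (t = 5 + 5 = 10)
P(X) = 10 + X**2 + 6*X
n = 0 (n = (-4*0)*(-4 - 1*10) = 0*(-4 - 10) = 0*(-14) = 0)
(P(-21) + 284)*n = ((10 + (-21)**2 + 6*(-21)) + 284)*0 = ((10 + 441 - 126) + 284)*0 = (325 + 284)*0 = 609*0 = 0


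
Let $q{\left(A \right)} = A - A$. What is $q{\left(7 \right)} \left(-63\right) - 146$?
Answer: $-146$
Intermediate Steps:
$q{\left(A \right)} = 0$
$q{\left(7 \right)} \left(-63\right) - 146 = 0 \left(-63\right) - 146 = 0 - 146 = -146$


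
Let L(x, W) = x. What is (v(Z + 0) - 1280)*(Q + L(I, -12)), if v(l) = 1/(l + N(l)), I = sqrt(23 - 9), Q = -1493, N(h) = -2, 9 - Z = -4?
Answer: 21019947/11 - 14079*sqrt(14)/11 ≈ 1.9061e+6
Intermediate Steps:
Z = 13 (Z = 9 - 1*(-4) = 9 + 4 = 13)
I = sqrt(14) ≈ 3.7417
v(l) = 1/(-2 + l) (v(l) = 1/(l - 2) = 1/(-2 + l))
(v(Z + 0) - 1280)*(Q + L(I, -12)) = (1/(-2 + (13 + 0)) - 1280)*(-1493 + sqrt(14)) = (1/(-2 + 13) - 1280)*(-1493 + sqrt(14)) = (1/11 - 1280)*(-1493 + sqrt(14)) = -14079*(-1493 + sqrt(14))/11 = 21019947/11 - 14079*sqrt(14)/11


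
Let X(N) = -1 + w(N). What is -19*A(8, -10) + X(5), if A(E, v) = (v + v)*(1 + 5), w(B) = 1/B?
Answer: 11396/5 ≈ 2279.2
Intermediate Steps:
A(E, v) = 12*v (A(E, v) = (2*v)*6 = 12*v)
X(N) = -1 + 1/N
-19*A(8, -10) + X(5) = -228*(-10) + (1 - 1*5)/5 = -19*(-120) + (1 - 5)/5 = 2280 + (⅕)*(-4) = 2280 - ⅘ = 11396/5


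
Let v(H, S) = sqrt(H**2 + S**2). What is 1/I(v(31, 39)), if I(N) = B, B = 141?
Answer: 1/141 ≈ 0.0070922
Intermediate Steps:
I(N) = 141
1/I(v(31, 39)) = 1/141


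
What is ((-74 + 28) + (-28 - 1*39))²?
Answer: 12769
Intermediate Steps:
((-74 + 28) + (-28 - 1*39))² = (-46 + (-28 - 39))² = (-46 - 67)² = (-113)² = 12769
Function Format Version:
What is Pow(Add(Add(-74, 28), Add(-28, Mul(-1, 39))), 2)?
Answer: 12769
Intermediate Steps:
Pow(Add(Add(-74, 28), Add(-28, Mul(-1, 39))), 2) = Pow(Add(-46, Add(-28, -39)), 2) = Pow(Add(-46, -67), 2) = Pow(-113, 2) = 12769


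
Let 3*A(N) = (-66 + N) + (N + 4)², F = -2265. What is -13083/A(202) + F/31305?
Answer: -88341035/88847764 ≈ -0.99430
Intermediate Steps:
A(N) = -22 + N/3 + (4 + N)²/3 (A(N) = ((-66 + N) + (N + 4)²)/3 = ((-66 + N) + (4 + N)²)/3 = (-66 + N + (4 + N)²)/3 = -22 + N/3 + (4 + N)²/3)
-13083/A(202) + F/31305 = -13083/(-22 + (⅓)*202 + (4 + 202)²/3) - 2265/31305 = -13083/(-22 + 202/3 + (⅓)*206²) - 2265*1/31305 = -13083/(-22 + 202/3 + (⅓)*42436) - 151/2087 = -13083/(-22 + 202/3 + 42436/3) - 151/2087 = -13083/42572/3 - 151/2087 = -13083*3/42572 - 151/2087 = -39249/42572 - 151/2087 = -88341035/88847764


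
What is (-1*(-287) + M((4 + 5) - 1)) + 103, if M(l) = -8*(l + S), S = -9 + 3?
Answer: 374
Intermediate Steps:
S = -6
M(l) = 48 - 8*l (M(l) = -8*(l - 6) = -8*(-6 + l) = 48 - 8*l)
(-1*(-287) + M((4 + 5) - 1)) + 103 = (-1*(-287) + (48 - 8*((4 + 5) - 1))) + 103 = (287 + (48 - 8*(9 - 1))) + 103 = (287 + (48 - 8*8)) + 103 = (287 + (48 - 64)) + 103 = (287 - 16) + 103 = 271 + 103 = 374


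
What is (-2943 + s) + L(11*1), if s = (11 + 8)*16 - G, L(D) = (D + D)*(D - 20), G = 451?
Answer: -3288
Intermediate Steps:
L(D) = 2*D*(-20 + D) (L(D) = (2*D)*(-20 + D) = 2*D*(-20 + D))
s = -147 (s = (11 + 8)*16 - 1*451 = 19*16 - 451 = 304 - 451 = -147)
(-2943 + s) + L(11*1) = (-2943 - 147) + 2*(11*1)*(-20 + 11*1) = -3090 + 2*11*(-20 + 11) = -3090 + 2*11*(-9) = -3090 - 198 = -3288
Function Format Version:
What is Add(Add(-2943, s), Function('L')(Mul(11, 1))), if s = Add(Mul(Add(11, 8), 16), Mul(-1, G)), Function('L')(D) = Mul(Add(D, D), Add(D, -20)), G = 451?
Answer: -3288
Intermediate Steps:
Function('L')(D) = Mul(2, D, Add(-20, D)) (Function('L')(D) = Mul(Mul(2, D), Add(-20, D)) = Mul(2, D, Add(-20, D)))
s = -147 (s = Add(Mul(Add(11, 8), 16), Mul(-1, 451)) = Add(Mul(19, 16), -451) = Add(304, -451) = -147)
Add(Add(-2943, s), Function('L')(Mul(11, 1))) = Add(Add(-2943, -147), Mul(2, Mul(11, 1), Add(-20, Mul(11, 1)))) = Add(-3090, Mul(2, 11, Add(-20, 11))) = Add(-3090, Mul(2, 11, -9)) = Add(-3090, -198) = -3288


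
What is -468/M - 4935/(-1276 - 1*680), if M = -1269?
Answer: 265849/91932 ≈ 2.8918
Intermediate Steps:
-468/M - 4935/(-1276 - 1*680) = -468/(-1269) - 4935/(-1276 - 1*680) = -468*(-1/1269) - 4935/(-1276 - 680) = 52/141 - 4935/(-1956) = 52/141 - 4935*(-1/1956) = 52/141 + 1645/652 = 265849/91932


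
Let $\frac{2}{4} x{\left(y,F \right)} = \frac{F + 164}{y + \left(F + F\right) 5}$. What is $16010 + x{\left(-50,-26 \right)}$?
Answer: $\frac{2481412}{155} \approx 16009.0$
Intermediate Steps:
$x{\left(y,F \right)} = \frac{2 \left(164 + F\right)}{y + 10 F}$ ($x{\left(y,F \right)} = 2 \frac{F + 164}{y + \left(F + F\right) 5} = 2 \frac{164 + F}{y + 2 F 5} = 2 \frac{164 + F}{y + 10 F} = \frac{2 \left(164 + F\right)}{y + 10 F}$)
$16010 + x{\left(-50,-26 \right)} = 16010 + \frac{2 \left(164 - 26\right)}{-50 + 10 \left(-26\right)} = 16010 + 2 \frac{1}{-50 - 260} \cdot 138 = 16010 + 2 \frac{1}{-310} \cdot 138 = 16010 + 2 \left(- \frac{1}{310}\right) 138 = 16010 - \frac{138}{155} = \frac{2481412}{155}$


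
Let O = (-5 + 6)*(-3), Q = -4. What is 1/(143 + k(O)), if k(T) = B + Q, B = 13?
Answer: 1/152 ≈ 0.0065789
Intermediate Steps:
O = -3 (O = 1*(-3) = -3)
k(T) = 9 (k(T) = 13 - 4 = 9)
1/(143 + k(O)) = 1/(143 + 9) = 1/152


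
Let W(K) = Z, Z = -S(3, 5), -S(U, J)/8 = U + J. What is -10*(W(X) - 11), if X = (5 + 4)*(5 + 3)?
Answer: -530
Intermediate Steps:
S(U, J) = -8*J - 8*U (S(U, J) = -8*(U + J) = -8*(J + U) = -8*J - 8*U)
Z = 64 (Z = -(-8*5 - 8*3) = -(-40 - 24) = -1*(-64) = 64)
X = 72 (X = 9*8 = 72)
W(K) = 64
-10*(W(X) - 11) = -10*(64 - 11) = -10*53 = -530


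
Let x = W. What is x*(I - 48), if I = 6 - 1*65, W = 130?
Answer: -13910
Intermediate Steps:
I = -59 (I = 6 - 65 = -59)
x = 130
x*(I - 48) = 130*(-59 - 48) = 130*(-107) = -13910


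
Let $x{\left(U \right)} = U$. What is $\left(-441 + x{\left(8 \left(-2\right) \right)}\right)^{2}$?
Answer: $208849$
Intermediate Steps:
$\left(-441 + x{\left(8 \left(-2\right) \right)}\right)^{2} = \left(-441 + 8 \left(-2\right)\right)^{2} = \left(-441 - 16\right)^{2} = \left(-457\right)^{2} = 208849$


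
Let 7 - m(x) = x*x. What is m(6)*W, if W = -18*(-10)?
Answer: -5220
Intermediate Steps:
m(x) = 7 - x² (m(x) = 7 - x*x = 7 - x²)
W = 180
m(6)*W = (7 - 1*6²)*180 = (7 - 1*36)*180 = (7 - 36)*180 = -29*180 = -5220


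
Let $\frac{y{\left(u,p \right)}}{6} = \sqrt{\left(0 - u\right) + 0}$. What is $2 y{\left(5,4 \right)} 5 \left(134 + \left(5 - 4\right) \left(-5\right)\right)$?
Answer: $7740 i \sqrt{5} \approx 17307.0 i$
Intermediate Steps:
$y{\left(u,p \right)} = 6 \sqrt{- u}$ ($y{\left(u,p \right)} = 6 \sqrt{\left(0 - u\right) + 0} = 6 \sqrt{- u + 0} = 6 \sqrt{- u}$)
$2 y{\left(5,4 \right)} 5 \left(134 + \left(5 - 4\right) \left(-5\right)\right) = 2 \cdot 6 \sqrt{\left(-1\right) 5} \cdot 5 \left(134 + \left(5 - 4\right) \left(-5\right)\right) = 2 \cdot 6 \sqrt{-5} \cdot 5 \left(134 + 1 \left(-5\right)\right) = 2 \cdot 6 i \sqrt{5} \cdot 5 \left(134 - 5\right) = 2 \cdot 6 i \sqrt{5} \cdot 5 \cdot 129 = 12 i \sqrt{5} \cdot 5 \cdot 129 = 60 i \sqrt{5} \cdot 129 = 7740 i \sqrt{5}$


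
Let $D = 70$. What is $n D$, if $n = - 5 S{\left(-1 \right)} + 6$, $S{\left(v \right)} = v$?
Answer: $770$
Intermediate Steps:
$n = 11$ ($n = \left(-5\right) \left(-1\right) + 6 = 5 + 6 = 11$)
$n D = 11 \cdot 70 = 770$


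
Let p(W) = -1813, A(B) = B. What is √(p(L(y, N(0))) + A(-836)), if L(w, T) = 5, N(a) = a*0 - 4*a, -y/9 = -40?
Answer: I*√2649 ≈ 51.468*I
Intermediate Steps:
y = 360 (y = -9*(-40) = 360)
N(a) = -4*a (N(a) = 0 - 4*a = -4*a)
√(p(L(y, N(0))) + A(-836)) = √(-1813 - 836) = √(-2649) = I*√2649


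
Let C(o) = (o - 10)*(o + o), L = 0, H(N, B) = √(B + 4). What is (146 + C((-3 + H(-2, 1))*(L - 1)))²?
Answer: 13316 + 1824*√5 ≈ 17395.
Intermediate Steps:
H(N, B) = √(4 + B)
C(o) = 2*o*(-10 + o) (C(o) = (-10 + o)*(2*o) = 2*o*(-10 + o))
(146 + C((-3 + H(-2, 1))*(L - 1)))² = (146 + 2*((-3 + √(4 + 1))*(0 - 1))*(-10 + (-3 + √(4 + 1))*(0 - 1)))² = (146 + 2*((-3 + √5)*(-1))*(-10 + (-3 + √5)*(-1)))² = (146 + 2*(3 - √5)*(-10 + (3 - √5)))² = (146 + 2*(3 - √5)*(-7 - √5))² = (146 + 2*(-7 - √5)*(3 - √5))²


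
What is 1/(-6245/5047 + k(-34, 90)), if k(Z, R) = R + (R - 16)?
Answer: 5047/821463 ≈ 0.0061439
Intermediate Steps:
k(Z, R) = -16 + 2*R (k(Z, R) = R + (-16 + R) = -16 + 2*R)
1/(-6245/5047 + k(-34, 90)) = 1/(-6245/5047 + (-16 + 2*90)) = 1/(-6245*1/5047 + (-16 + 180)) = 1/(-6245/5047 + 164) = 1/(821463/5047) = 5047/821463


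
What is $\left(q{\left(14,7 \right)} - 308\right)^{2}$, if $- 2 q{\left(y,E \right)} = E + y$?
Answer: $\frac{405769}{4} \approx 1.0144 \cdot 10^{5}$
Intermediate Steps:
$q{\left(y,E \right)} = - \frac{E}{2} - \frac{y}{2}$ ($q{\left(y,E \right)} = - \frac{E + y}{2} = - \frac{E}{2} - \frac{y}{2}$)
$\left(q{\left(14,7 \right)} - 308\right)^{2} = \left(\left(\left(- \frac{1}{2}\right) 7 - 7\right) - 308\right)^{2} = \left(\left(- \frac{7}{2} - 7\right) - 308\right)^{2} = \left(- \frac{21}{2} - 308\right)^{2} = \left(- \frac{637}{2}\right)^{2} = \frac{405769}{4}$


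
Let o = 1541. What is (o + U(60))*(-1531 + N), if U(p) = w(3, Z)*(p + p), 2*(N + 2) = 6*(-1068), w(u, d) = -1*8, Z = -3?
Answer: -2752197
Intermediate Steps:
w(u, d) = -8
N = -3206 (N = -2 + (6*(-1068))/2 = -2 + (1/2)*(-6408) = -2 - 3204 = -3206)
U(p) = -16*p (U(p) = -8*(p + p) = -16*p)
(o + U(60))*(-1531 + N) = (1541 - 16*60)*(-1531 - 3206) = (1541 - 960)*(-4737) = 581*(-4737) = -2752197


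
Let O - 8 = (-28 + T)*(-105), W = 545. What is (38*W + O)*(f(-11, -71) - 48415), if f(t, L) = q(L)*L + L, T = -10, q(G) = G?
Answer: -1073439060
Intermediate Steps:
f(t, L) = L + L² (f(t, L) = L*L + L = L² + L = L + L²)
O = 3998 (O = 8 + (-28 - 10)*(-105) = 8 - 38*(-105) = 8 + 3990 = 3998)
(38*W + O)*(f(-11, -71) - 48415) = (38*545 + 3998)*(-71*(1 - 71) - 48415) = (20710 + 3998)*(-71*(-70) - 48415) = 24708*(4970 - 48415) = 24708*(-43445) = -1073439060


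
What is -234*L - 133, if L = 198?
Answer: -46465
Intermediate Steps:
-234*L - 133 = -234*198 - 133 = -46332 - 133 = -46465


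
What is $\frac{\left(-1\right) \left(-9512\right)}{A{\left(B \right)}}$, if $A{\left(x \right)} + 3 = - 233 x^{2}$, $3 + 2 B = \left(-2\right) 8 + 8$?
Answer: $- \frac{38048}{28205} \approx -1.349$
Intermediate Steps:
$B = - \frac{11}{2}$ ($B = - \frac{3}{2} + \frac{\left(-2\right) 8 + 8}{2} = - \frac{3}{2} + \frac{-16 + 8}{2} = - \frac{3}{2} + \frac{1}{2} \left(-8\right) = - \frac{3}{2} - 4 = - \frac{11}{2} \approx -5.5$)
$A{\left(x \right)} = -3 - 233 x^{2}$
$\frac{\left(-1\right) \left(-9512\right)}{A{\left(B \right)}} = \frac{\left(-1\right) \left(-9512\right)}{-3 - 233 \left(- \frac{11}{2}\right)^{2}} = \frac{9512}{-3 - \frac{28193}{4}} = \frac{9512}{- \frac{28205}{4}} = 9512 \left(- \frac{4}{28205}\right) = - \frac{38048}{28205}$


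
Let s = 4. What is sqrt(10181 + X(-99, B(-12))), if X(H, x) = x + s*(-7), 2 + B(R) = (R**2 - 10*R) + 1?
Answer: 4*sqrt(651) ≈ 102.06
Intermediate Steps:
B(R) = -1 + R**2 - 10*R (B(R) = -2 + ((R**2 - 10*R) + 1) = -2 + (1 + R**2 - 10*R) = -1 + R**2 - 10*R)
X(H, x) = -28 + x (X(H, x) = x + 4*(-7) = x - 28 = -28 + x)
sqrt(10181 + X(-99, B(-12))) = sqrt(10181 + (-28 + (-1 + (-12)**2 - 10*(-12)))) = sqrt(10181 + (-28 + (-1 + 144 + 120))) = sqrt(10181 + (-28 + 263)) = sqrt(10181 + 235) = sqrt(10416) = 4*sqrt(651)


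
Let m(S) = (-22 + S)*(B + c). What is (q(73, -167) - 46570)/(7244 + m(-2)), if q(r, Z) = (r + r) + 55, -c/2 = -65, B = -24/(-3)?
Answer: -46369/3932 ≈ -11.793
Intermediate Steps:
B = 8 (B = -24*(-⅓) = 8)
c = 130 (c = -2*(-65) = 130)
q(r, Z) = 55 + 2*r (q(r, Z) = 2*r + 55 = 55 + 2*r)
m(S) = -3036 + 138*S (m(S) = (-22 + S)*(8 + 130) = (-22 + S)*138 = -3036 + 138*S)
(q(73, -167) - 46570)/(7244 + m(-2)) = ((55 + 2*73) - 46570)/(7244 + (-3036 + 138*(-2))) = ((55 + 146) - 46570)/(7244 + (-3036 - 276)) = (201 - 46570)/(7244 - 3312) = -46369/3932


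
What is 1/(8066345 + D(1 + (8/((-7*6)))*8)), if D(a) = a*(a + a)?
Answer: 441/3557258387 ≈ 1.2397e-7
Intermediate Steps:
D(a) = 2*a² (D(a) = a*(2*a) = 2*a²)
1/(8066345 + D(1 + (8/((-7*6)))*8)) = 1/(8066345 + 2*(1 + (8/((-7*6)))*8)²) = 1/(8066345 + 2*(1 + (8/(-42))*8)²) = 1/(8066345 + 2*(1 + (8*(-1/42))*8)²) = 1/(8066345 + 2*(1 - 4/21*8)²) = 1/(8066345 + 2*(1 - 32/21)²) = 1/(8066345 + 2*(-11/21)²) = 1/(8066345 + 2*(121/441)) = 1/(8066345 + 242/441) = 1/(3557258387/441) = 441/3557258387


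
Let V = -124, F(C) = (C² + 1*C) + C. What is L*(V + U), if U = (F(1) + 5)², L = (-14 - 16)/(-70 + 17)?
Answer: -1800/53 ≈ -33.962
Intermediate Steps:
F(C) = C² + 2*C (F(C) = (C² + C) + C = (C + C²) + C = C² + 2*C)
L = 30/53 (L = -30/(-53) = -30*(-1/53) = 30/53 ≈ 0.56604)
U = 64 (U = (1*(2 + 1) + 5)² = (1*3 + 5)² = (3 + 5)² = 8² = 64)
L*(V + U) = 30*(-124 + 64)/53 = (30/53)*(-60) = -1800/53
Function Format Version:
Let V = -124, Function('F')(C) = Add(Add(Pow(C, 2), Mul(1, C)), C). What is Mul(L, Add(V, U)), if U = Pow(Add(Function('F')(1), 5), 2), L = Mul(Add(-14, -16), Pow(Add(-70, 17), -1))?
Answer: Rational(-1800, 53) ≈ -33.962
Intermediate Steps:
Function('F')(C) = Add(Pow(C, 2), Mul(2, C)) (Function('F')(C) = Add(Add(Pow(C, 2), C), C) = Add(Add(C, Pow(C, 2)), C) = Add(Pow(C, 2), Mul(2, C)))
L = Rational(30, 53) (L = Mul(-30, Pow(-53, -1)) = Mul(-30, Rational(-1, 53)) = Rational(30, 53) ≈ 0.56604)
U = 64 (U = Pow(Add(Mul(1, Add(2, 1)), 5), 2) = Pow(Add(Mul(1, 3), 5), 2) = Pow(Add(3, 5), 2) = Pow(8, 2) = 64)
Mul(L, Add(V, U)) = Mul(Rational(30, 53), Add(-124, 64)) = Mul(Rational(30, 53), -60) = Rational(-1800, 53)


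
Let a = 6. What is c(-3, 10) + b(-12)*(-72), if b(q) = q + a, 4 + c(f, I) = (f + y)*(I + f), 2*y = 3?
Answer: 835/2 ≈ 417.50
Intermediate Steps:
y = 3/2 (y = (½)*3 = 3/2 ≈ 1.5000)
c(f, I) = -4 + (3/2 + f)*(I + f) (c(f, I) = -4 + (f + 3/2)*(I + f) = -4 + (3/2 + f)*(I + f))
b(q) = 6 + q (b(q) = q + 6 = 6 + q)
c(-3, 10) + b(-12)*(-72) = (-4 + (-3)² + (3/2)*10 + (3/2)*(-3) + 10*(-3)) + (6 - 12)*(-72) = (-4 + 9 + 15 - 9/2 - 30) - 6*(-72) = -29/2 + 432 = 835/2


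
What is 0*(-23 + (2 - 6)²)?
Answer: 0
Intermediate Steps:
0*(-23 + (2 - 6)²) = 0*(-23 + (-4)²) = 0*(-23 + 16) = 0*(-7) = 0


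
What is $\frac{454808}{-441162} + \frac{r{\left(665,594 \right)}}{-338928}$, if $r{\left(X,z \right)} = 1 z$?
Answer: $- \frac{12867434671}{12460179528} \approx -1.0327$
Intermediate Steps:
$r{\left(X,z \right)} = z$
$\frac{454808}{-441162} + \frac{r{\left(665,594 \right)}}{-338928} = \frac{454808}{-441162} + \frac{594}{-338928} = 454808 \left(- \frac{1}{441162}\right) + 594 \left(- \frac{1}{338928}\right) = - \frac{227404}{220581} - \frac{99}{56488} = - \frac{12867434671}{12460179528}$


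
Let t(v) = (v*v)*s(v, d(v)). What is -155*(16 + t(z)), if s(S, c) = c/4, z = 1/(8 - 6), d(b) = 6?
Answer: -20305/8 ≈ -2538.1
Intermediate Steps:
z = 1/2 ≈ 0.50000
s(S, c) = c/4 (s(S, c) = c*(1/4) = c/4)
t(v) = 3*v**2/2 (t(v) = (v*v)*((1/4)*6) = v**2*(3/2) = 3*v**2/2)
-155*(16 + t(z)) = -155*(16 + 3*(1/2)**2/2) = -155*(16 + (3/2)*(1/4)) = -155*(16 + 3/8) = -155*131/8 = -20305/8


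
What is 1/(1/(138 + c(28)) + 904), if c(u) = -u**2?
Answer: 646/583983 ≈ 0.0011062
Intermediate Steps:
1/(1/(138 + c(28)) + 904) = 1/(1/(138 - 1*28**2) + 904) = 1/(1/(138 - 1*784) + 904) = 1/(1/(138 - 784) + 904) = 1/(1/(-646) + 904) = 1/(-1/646 + 904) = 1/(583983/646) = 646/583983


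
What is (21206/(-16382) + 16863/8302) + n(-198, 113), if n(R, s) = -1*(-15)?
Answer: 152874851/9714526 ≈ 15.737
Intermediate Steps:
n(R, s) = 15
(21206/(-16382) + 16863/8302) + n(-198, 113) = (21206/(-16382) + 16863/8302) + 15 = (21206*(-1/16382) + 16863*(1/8302)) + 15 = (-10603/8191 + 2409/1186) + 15 = 7156961/9714526 + 15 = 152874851/9714526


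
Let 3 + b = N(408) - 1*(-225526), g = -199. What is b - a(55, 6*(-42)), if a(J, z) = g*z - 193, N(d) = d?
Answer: 175976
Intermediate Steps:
a(J, z) = -193 - 199*z (a(J, z) = -199*z - 193 = -193 - 199*z)
b = 225931 (b = -3 + (408 - 1*(-225526)) = -3 + (408 + 225526) = -3 + 225934 = 225931)
b - a(55, 6*(-42)) = 225931 - (-193 - 1194*(-42)) = 225931 - (-193 - 199*(-252)) = 225931 - (-193 + 50148) = 225931 - 1*49955 = 225931 - 49955 = 175976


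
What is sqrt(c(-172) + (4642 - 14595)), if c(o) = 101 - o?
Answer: 44*I*sqrt(5) ≈ 98.387*I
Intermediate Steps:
sqrt(c(-172) + (4642 - 14595)) = sqrt((101 - 1*(-172)) + (4642 - 14595)) = sqrt((101 + 172) - 9953) = sqrt(273 - 9953) = sqrt(-9680) = 44*I*sqrt(5)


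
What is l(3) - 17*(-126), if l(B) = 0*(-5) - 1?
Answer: 2141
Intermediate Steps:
l(B) = -1 (l(B) = 0 - 1 = -1)
l(3) - 17*(-126) = -1 - 17*(-126) = -1 + 2142 = 2141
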